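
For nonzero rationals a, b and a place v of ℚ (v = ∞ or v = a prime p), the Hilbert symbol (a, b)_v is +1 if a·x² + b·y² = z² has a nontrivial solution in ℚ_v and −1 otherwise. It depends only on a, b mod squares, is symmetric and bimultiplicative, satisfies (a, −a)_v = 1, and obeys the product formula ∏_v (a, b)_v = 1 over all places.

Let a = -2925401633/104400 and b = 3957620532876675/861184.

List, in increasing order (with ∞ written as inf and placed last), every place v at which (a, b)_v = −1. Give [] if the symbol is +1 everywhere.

Mod squares: a ≡ -2426053, b ≡ 323. Check v ∈ {∞, 2, 3, 5, 7, 11, 17, 19, 29, 37, 53}.
v=5: a=5^-2·(≡2), b=5^2·(≡3) mod 5; (2|5)=-1, (3|5)=-1; (−1)^{-2·2·2}·(-1)^2·(-1)^-2 = +1.
v=19: a=19^1·(≡10), b=19^1·(≡7) mod 19; (10|19)=-1, (7|19)=+1; (−1)^{1·1·9}·(-1)^1·(+1)^1 = +1.
v=37: a=37^1·(≡17), b=37^2·(≡11) mod 37; (17|37)=-1, (11|37)=+1; (−1)^{1·2·18}·(-1)^2·(+1)^1 = +1.
v=11: a=11^2·(≡6), b=11^0·(≡1) mod 11; (6|11)=-1, (1|11)=+1; (−1)^{2·0·5}·(-1)^0·(+1)^2 = +1.
v=29: a=29^-1·(≡19), b=29^-2·(≡5) mod 29; (19|29)=-1, (5|29)=+1; (−1)^{-1·-2·14}·(-1)^-2·(+1)^-1 = +1.
v=∞: -2426053 < 0 and 323 > 0  ⇒  (a,b)_∞ = +1.
v=17: a=17^3·(≡6), b=17^3·(≡16) mod 17; (6|17)=-1, (16|17)=+1; (−1)^{3·3·8}·(-1)^3·(+1)^3 = -1.
v=7: a=7^1·(≡3), b=7^2·(≡1) mod 7; (3|7)=-1, (1|7)=+1; (−1)^{1·2·3}·(-1)^2·(+1)^1 = +1.
v=53: a=53^0·(≡33), b=53^2·(≡26) mod 53; (33|53)=-1, (26|53)=-1; (−1)^{0·2·26}·(-1)^2·(-1)^0 = +1.
v=3: a=3^-2·(≡2), b=3^2·(≡2) mod 3; (2|3)=-1, (2|3)=-1; (−1)^{-2·2·1}·(-1)^2·(-1)^-2 = +1.
v=2: v_2(a)=-4, v_2(b)=-10; units ≡ 3, 3 (mod 8); ε·ε+αω+βω = 1·1+-4·1+-10·1 ≡ 1  ⇒  (a,b)_2 = -1.
|Ram(-2426053, 323)| = 2, even; anisotropic at {2, 17}.

[2, 17]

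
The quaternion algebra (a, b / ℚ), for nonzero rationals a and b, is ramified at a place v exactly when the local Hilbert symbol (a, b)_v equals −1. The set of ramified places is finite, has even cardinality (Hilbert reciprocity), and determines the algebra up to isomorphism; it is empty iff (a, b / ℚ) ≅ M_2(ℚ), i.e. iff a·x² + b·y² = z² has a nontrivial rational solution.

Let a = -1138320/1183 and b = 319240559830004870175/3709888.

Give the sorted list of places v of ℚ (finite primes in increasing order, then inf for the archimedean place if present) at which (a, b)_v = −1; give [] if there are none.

Mod squares: a ≡ -55335, b ≡ 232841. Check v ∈ {∞, 2, 3, 5, 7, 13, 17, 29, 31, 37}.
v=3: a=3^3·(≡2), b=3^14·(≡2) mod 3; (2|3)=-1, (2|3)=-1; (−1)^{3·14·1}·(-1)^14·(-1)^3 = -1.
v=31: a=31^1·(≡3), b=31^3·(≡28) mod 31; (3|31)=-1, (28|31)=+1; (−1)^{1·3·15}·(-1)^3·(+1)^1 = +1.
v=37: a=37^0·(≡15), b=37^1·(≡4) mod 37; (15|37)=-1, (4|37)=+1; (−1)^{0·1·18}·(-1)^1·(+1)^0 = -1.
v=17: a=17^1·(≡2), b=17^4·(≡13) mod 17; (2|17)=+1, (13|17)=+1; (−1)^{1·4·8}·(+1)^4·(+1)^1 = +1.
v=13: a=13^-2·(≡11), b=13^-2·(≡5) mod 13; (11|13)=-1, (5|13)=-1; (−1)^{-2·-2·6}·(-1)^-2·(-1)^-2 = +1.
v=2: v_2(a)=4, v_2(b)=-6; units ≡ 1, 1 (mod 8); ε·ε+αω+βω = 0·0+4·0+-6·0 ≡ 0  ⇒  (a,b)_2 = +1.
v=7: a=7^-1·(≡6), b=7^-3·(≡6) mod 7; (6|7)=-1, (6|7)=-1; (−1)^{-1·-3·3}·(-1)^-3·(-1)^-1 = -1.
v=∞: -55335 < 0 and 232841 > 0  ⇒  (a,b)_∞ = +1.
v=5: a=5^1·(≡2), b=5^2·(≡4) mod 5; (2|5)=-1, (4|5)=+1; (−1)^{1·2·2}·(-1)^2·(+1)^1 = +1.
v=29: a=29^0·(≡2), b=29^1·(≡28) mod 29; (2|29)=-1, (28|29)=+1; (−1)^{0·1·14}·(-1)^1·(+1)^0 = -1.
(-55335, 232841 / ℚ) ramifies at {3, 7, 29, 37}: a division algebra.

[3, 7, 29, 37]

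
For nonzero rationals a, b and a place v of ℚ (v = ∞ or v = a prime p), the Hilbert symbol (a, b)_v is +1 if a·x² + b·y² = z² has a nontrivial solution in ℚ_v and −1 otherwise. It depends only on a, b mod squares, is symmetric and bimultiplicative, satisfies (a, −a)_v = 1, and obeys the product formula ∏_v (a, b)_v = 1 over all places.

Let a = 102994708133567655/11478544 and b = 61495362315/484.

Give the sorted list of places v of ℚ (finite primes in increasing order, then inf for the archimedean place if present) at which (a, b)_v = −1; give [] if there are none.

[2, 5, 23, 31]

(a, b) ≡ (330455, 8124635) mod (ℚ^×)²; places V = {2, 3, 5, 7, 11, 23, 29, 31, 43, 53, ∞}.
(a,b)_11: α=-4, u≡3; β=-2, v≡6 (mod 11); (3|11)=+1, (6|11)=-1; sign (−1)^0·+1^-2·-1^-4 = +1.
(a,b)_∞: sgn(330455)=+, sgn(8124635)=+, so +1.
(a,b)_23: α=2, u≡15; β=1, v≡22 (mod 23); (15|23)=-1, (22|23)=-1; sign (−1)^0·-1^1·-1^2 = -1.
(a,b)_53: α=1, u≡31; β=1, v≡41 (mod 53); (31|53)=-1, (41|53)=-1; sign (−1)^0·-1^1·-1^1 = +1.
(a,b)_43: α=1, u≡25; β=1, v≡12 (mod 43); (25|43)=+1, (12|43)=-1; sign (−1)^1·+1^1·-1^1 = +1.
(a,b)_3: α=6, u≡2; β=2, v≡2 (mod 3); (2|3)=-1, (2|3)=-1; sign (−1)^0·-1^2·-1^6 = +1.
(a,b)_2: α=-4, β=-2; u≡7, v≡3 (mod 8); ε(u)ε(v)=1·1, αω(v)=-4·1, βω(u)=-2·0; sum ≡ 1  ⇒  -1.
(a,b)_5: α=1, u≡4; β=1, v≡2 (mod 5); (4|5)=+1, (2|5)=-1; sign (−1)^0·+1^1·-1^1 = -1.
(a,b)_7: α=-2, u≡6; β=0, v≡2 (mod 7); (6|7)=-1, (2|7)=+1; sign (−1)^0·-1^0·+1^-2 = +1.
(a,b)_29: α=3, u≡27; β=2, v≡5 (mod 29); (27|29)=-1, (5|29)=+1; sign (−1)^0·-1^2·+1^3 = +1.
(a,b)_31: α=2, u≡12; β=1, v≡29 (mod 31); (12|31)=-1, (29|31)=-1; sign (−1)^0·-1^1·-1^2 = -1.
(330455, 8124635 / ℚ) ramifies at {2, 5, 23, 31}: a division algebra.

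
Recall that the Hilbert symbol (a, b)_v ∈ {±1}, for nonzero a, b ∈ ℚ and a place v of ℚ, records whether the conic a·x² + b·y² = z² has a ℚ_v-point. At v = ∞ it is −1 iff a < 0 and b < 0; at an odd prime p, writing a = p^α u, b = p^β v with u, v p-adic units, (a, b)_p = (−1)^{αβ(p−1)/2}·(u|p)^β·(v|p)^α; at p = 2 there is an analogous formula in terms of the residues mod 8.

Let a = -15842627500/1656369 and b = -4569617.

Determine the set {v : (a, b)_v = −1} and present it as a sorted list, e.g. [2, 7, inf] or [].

[13, 17, 31, inf]

(a, b) ≡ (-6337051, -4569617) mod (ℚ^×)²; places V = {2, 3, 5, 7, 11, 13, 17, 19, 23, 29, 31, 53, ∞}.
(a,b)_13: α=-2, u≡11; β=1, v≡11 (mod 13); (11|13)=-1, (11|13)=-1; sign (−1)^0·-1^1·-1^-2 = -1.
(a,b)_2: α=2, β=0; u≡5, v≡7 (mod 8); ε(u)ε(v)=0·1, αω(v)=2·0, βω(u)=0·1; sum ≡ 0  ⇒  +1.
(a,b)_53: α=1, u≡17; β=0, v≡43 (mod 53); (17|53)=+1, (43|53)=+1; sign (−1)^0·+1^0·+1^1 = +1.
(a,b)_7: α=1, u≡3; β=0, v≡4 (mod 7); (3|7)=-1, (4|7)=+1; sign (−1)^0·-1^0·+1^1 = +1.
(a,b)_5: α=4, u≡4; β=0, v≡3 (mod 5); (4|5)=+1, (3|5)=-1; sign (−1)^0·+1^0·-1^4 = +1.
(a,b)_31: α=1, u≡29; β=1, v≡29 (mod 31); (29|31)=-1, (29|31)=-1; sign (−1)^1·-1^1·-1^1 = -1.
(a,b)_∞: sgn(-6337051)=−, sgn(-4569617)=−, so -1.
(a,b)_11: α=-2, u≡3; β=0, v≡3 (mod 11); (3|11)=+1, (3|11)=+1; sign (−1)^0·+1^0·+1^-2 = +1.
(a,b)_23: α=0, u≡16; β=1, v≡18 (mod 23); (16|23)=+1, (18|23)=+1; sign (−1)^0·+1^1·+1^0 = +1.
(a,b)_3: α=-4, u≡2; β=0, v≡1 (mod 3); (2|3)=-1, (1|3)=+1; sign (−1)^0·-1^0·+1^-4 = +1.
(a,b)_17: α=0, u≡7; β=1, v≡3 (mod 17); (7|17)=-1, (3|17)=-1; sign (−1)^0·-1^1·-1^0 = -1.
(a,b)_19: α=1, u≡4; β=0, v≡16 (mod 19); (4|19)=+1, (16|19)=+1; sign (−1)^0·+1^0·+1^1 = +1.
(a,b)_29: α=1, u≡1; β=1, v≡13 (mod 29); (1|29)=+1, (13|29)=+1; sign (−1)^0·+1^1·+1^1 = +1.
|Ram(-6337051, -4569617)| = 4, even; anisotropic at {13, 17, 31, ∞}.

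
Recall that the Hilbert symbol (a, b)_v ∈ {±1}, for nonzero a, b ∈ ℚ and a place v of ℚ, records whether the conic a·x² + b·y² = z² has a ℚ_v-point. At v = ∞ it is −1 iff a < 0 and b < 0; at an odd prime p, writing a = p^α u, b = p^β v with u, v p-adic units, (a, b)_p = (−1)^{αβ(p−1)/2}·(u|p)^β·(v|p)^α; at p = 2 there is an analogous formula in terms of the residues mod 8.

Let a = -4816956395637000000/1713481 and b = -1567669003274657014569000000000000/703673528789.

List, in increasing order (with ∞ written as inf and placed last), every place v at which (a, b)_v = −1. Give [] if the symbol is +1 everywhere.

[2, 41, 53, inf]

Mod squares: a ≡ -53, b ≡ -1189. Check v ∈ {∞, 2, 3, 5, 7, 11, 17, 19, 29, 41, 43, 53}.
v=3: a=3^4·(≡1), b=3^8·(≡2) mod 3; (1|3)=+1, (2|3)=-1; (−1)^{4·8·1}·(+1)^8·(-1)^4 = +1.
v=29: a=29^0·(≡9), b=29^-1·(≡8) mod 29; (9|29)=+1, (8|29)=-1; (−1)^{0·-1·14}·(+1)^-1·(-1)^0 = +1.
v=43: a=43^2·(≡34), b=43^4·(≡1) mod 43; (34|43)=-1, (1|43)=+1; (−1)^{2·4·21}·(-1)^4·(+1)^2 = +1.
v=2: v_2(a)=6, v_2(b)=12; units ≡ 3, 3 (mod 8); ε·ε+αω+βω = 1·1+6·1+12·1 ≡ 1  ⇒  (a,b)_2 = -1.
v=∞: -53 < 0 and -1189 < 0  ⇒  (a,b)_∞ = -1.
v=41: a=41^2·(≡38), b=41^3·(≡13) mod 41; (38|41)=-1, (13|41)=-1; (−1)^{2·3·20}·(-1)^3·(-1)^2 = -1.
v=17: a=17^-2·(≡2), b=17^-4·(≡2) mod 17; (2|17)=+1, (2|17)=+1; (−1)^{-2·-4·8}·(+1)^-4·(+1)^-2 = +1.
v=7: a=7^-2·(≡5), b=7^-4·(≡2) mod 7; (5|7)=-1, (2|7)=+1; (−1)^{-2·-4·3}·(-1)^-4·(+1)^-2 = +1.
v=19: a=19^2·(≡6), b=19^2·(≡3) mod 19; (6|19)=+1, (3|19)=-1; (−1)^{2·2·9}·(+1)^2·(-1)^2 = +1.
v=53: a=53^1·(≡17), b=53^2·(≡20) mod 53; (17|53)=+1, (20|53)=-1; (−1)^{1·2·26}·(+1)^2·(-1)^1 = -1.
v=5: a=5^6·(≡2), b=5^12·(≡4) mod 5; (2|5)=-1, (4|5)=+1; (−1)^{6·12·2}·(-1)^12·(+1)^6 = +1.
v=11: a=11^-2·(≡8), b=11^-2·(≡10) mod 11; (8|11)=-1, (10|11)=-1; (−1)^{-2·-2·5}·(-1)^-2·(-1)^-2 = +1.
|Ram(-53, -1189)| = 4, even; anisotropic at {2, 41, 53, ∞}.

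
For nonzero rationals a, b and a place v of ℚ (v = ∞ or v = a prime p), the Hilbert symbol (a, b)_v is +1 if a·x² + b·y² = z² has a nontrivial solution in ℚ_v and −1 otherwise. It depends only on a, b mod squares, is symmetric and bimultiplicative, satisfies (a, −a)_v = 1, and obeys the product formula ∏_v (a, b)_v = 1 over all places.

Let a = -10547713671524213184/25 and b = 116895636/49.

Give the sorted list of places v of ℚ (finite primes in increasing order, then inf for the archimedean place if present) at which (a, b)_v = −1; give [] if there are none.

Mod squares: a ≡ -319, b ≡ 429. Check v ∈ {∞, 2, 3, 5, 7, 11, 13, 29}.
v=3: a=3^6·(≡2), b=3^5·(≡2) mod 3; (2|3)=-1, (2|3)=-1; (−1)^{6·5·1}·(-1)^5·(-1)^6 = -1.
v=2: v_2(a)=6, v_2(b)=2; units ≡ 1, 5 (mod 8); ε·ε+αω+βω = 0·0+6·1+2·0 ≡ 0  ⇒  (a,b)_2 = +1.
v=7: a=7^2·(≡5), b=7^-2·(≡4) mod 7; (5|7)=-1, (4|7)=+1; (−1)^{2·-2·3}·(-1)^-2·(+1)^2 = +1.
v=11: a=11^3·(≡4), b=11^1·(≡8) mod 11; (4|11)=+1, (8|11)=-1; (−1)^{3·1·5}·(+1)^1·(-1)^3 = +1.
v=13: a=13^2·(≡5), b=13^1·(≡8) mod 13; (5|13)=-1, (8|13)=-1; (−1)^{2·1·6}·(-1)^1·(-1)^2 = -1.
v=∞: -319 < 0 and 429 > 0  ⇒  (a,b)_∞ = +1.
v=29: a=29^5·(≡2), b=29^2·(≡13) mod 29; (2|29)=-1, (13|29)=+1; (−1)^{5·2·14}·(-1)^2·(+1)^5 = +1.
v=5: a=5^-2·(≡1), b=5^0·(≡4) mod 5; (1|5)=+1, (4|5)=+1; (−1)^{-2·0·2}·(+1)^0·(+1)^-2 = +1.
|Ram(-319, 429)| = 2, even; anisotropic at {3, 13}.

[3, 13]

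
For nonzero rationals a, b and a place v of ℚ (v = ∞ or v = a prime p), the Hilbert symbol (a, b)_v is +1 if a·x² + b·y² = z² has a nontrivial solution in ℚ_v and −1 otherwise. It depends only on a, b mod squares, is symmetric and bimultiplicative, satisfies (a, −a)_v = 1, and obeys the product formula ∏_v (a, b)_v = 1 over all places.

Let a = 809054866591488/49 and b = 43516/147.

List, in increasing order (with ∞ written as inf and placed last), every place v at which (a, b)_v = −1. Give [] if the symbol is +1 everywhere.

[11, 43]

Mod squares: a ≡ 2967, b ≡ 32637. Check v ∈ {∞, 2, 3, 7, 11, 23, 43}.
v=11: a=11^2·(≡8), b=11^1·(≡10) mod 11; (8|11)=-1, (10|11)=-1; (−1)^{2·1·5}·(-1)^1·(-1)^2 = -1.
v=2: v_2(a)=8, v_2(b)=2; units ≡ 7, 5 (mod 8); ε·ε+αω+βω = 1·0+8·1+2·0 ≡ 0  ⇒  (a,b)_2 = +1.
v=7: a=7^-2·(≡6), b=7^-2·(≡6) mod 7; (6|7)=-1, (6|7)=-1; (−1)^{-2·-2·3}·(-1)^-2·(-1)^-2 = +1.
v=∞: 2967 > 0 and 32637 > 0  ⇒  (a,b)_∞ = +1.
v=3: a=3^3·(≡2), b=3^-1·(≡1) mod 3; (2|3)=-1, (1|3)=+1; (−1)^{3·-1·1}·(-1)^-1·(+1)^3 = +1.
v=43: a=43^3·(≡28), b=43^1·(≡18) mod 43; (28|43)=-1, (18|43)=-1; (−1)^{3·1·21}·(-1)^1·(-1)^3 = -1.
v=23: a=23^3·(≡19), b=23^1·(≡16) mod 23; (19|23)=-1, (16|23)=+1; (−1)^{3·1·11}·(-1)^1·(+1)^3 = +1.
Ram(2967, 32637) = {11, 43}; no ℚ_11-point on the conic.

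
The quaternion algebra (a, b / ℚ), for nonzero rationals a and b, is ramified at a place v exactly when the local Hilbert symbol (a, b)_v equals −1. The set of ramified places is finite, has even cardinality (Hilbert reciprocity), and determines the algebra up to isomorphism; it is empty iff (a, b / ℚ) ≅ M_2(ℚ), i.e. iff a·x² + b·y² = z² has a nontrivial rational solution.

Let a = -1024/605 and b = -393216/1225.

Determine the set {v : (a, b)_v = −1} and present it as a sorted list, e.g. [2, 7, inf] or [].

(a, b) ≡ (-5, -6) mod (ℚ^×)²; places V = {2, 3, 5, 7, 11, ∞}.
(a,b)_3: α=0, u≡1; β=1, v≡1 (mod 3); (1|3)=+1, (1|3)=+1; sign (−1)^0·+1^1·+1^0 = +1.
(a,b)_7: α=0, u≡4; β=-2, v≡4 (mod 7); (4|7)=+1, (4|7)=+1; sign (−1)^0·+1^-2·+1^0 = +1.
(a,b)_2: α=10, β=17; u≡3, v≡5 (mod 8); ε(u)ε(v)=1·0, αω(v)=10·1, βω(u)=17·1; sum ≡ 1  ⇒  -1.
(a,b)_11: α=-2, u≡2; β=0, v≡3 (mod 11); (2|11)=-1, (3|11)=+1; sign (−1)^0·-1^0·+1^-2 = +1.
(a,b)_5: α=-1, u≡1; β=-2, v≡1 (mod 5); (1|5)=+1, (1|5)=+1; sign (−1)^0·+1^-2·+1^-1 = +1.
(a,b)_∞: sgn(-5)=−, sgn(-6)=−, so -1.
(-5, -6 / ℚ) ramifies at {2, ∞}: a division algebra.

[2, inf]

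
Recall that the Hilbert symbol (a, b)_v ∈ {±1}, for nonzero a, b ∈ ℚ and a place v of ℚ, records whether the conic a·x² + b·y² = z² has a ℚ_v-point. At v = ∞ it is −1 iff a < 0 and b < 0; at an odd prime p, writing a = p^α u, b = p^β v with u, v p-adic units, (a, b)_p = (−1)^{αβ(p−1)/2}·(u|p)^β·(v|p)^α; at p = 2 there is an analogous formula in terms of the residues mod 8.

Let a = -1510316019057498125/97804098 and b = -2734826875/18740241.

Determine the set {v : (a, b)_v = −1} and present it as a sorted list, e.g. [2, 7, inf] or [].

[2, 29, 43, inf]

(a, b) ≡ (-40426, -43) mod (ℚ^×)²; places V = {2, 3, 5, 7, 11, 13, 17, 29, 37, 41, 43, ∞}.
(a,b)_∞: sgn(-40426)=−, sgn(-43)=−, so -1.
(a,b)_2: α=-1, β=0; u≡3, v≡5 (mod 8); ε(u)ε(v)=1·0, αω(v)=-1·1, βω(u)=0·1; sum ≡ 1  ⇒  -1.
(a,b)_29: α=1, u≡21; β=2, v≡26 (mod 29); (21|29)=-1, (26|29)=-1; sign (−1)^0·-1^2·-1^1 = -1.
(a,b)_13: α=0, u≡4; β=-2, v≡1 (mod 13); (4|13)=+1, (1|13)=+1; sign (−1)^0·+1^-2·+1^0 = +1.
(a,b)_3: α=-6, u≡2; β=-4, v≡2 (mod 3); (2|3)=-1, (2|3)=-1; sign (−1)^0·-1^-4·-1^-6 = +1.
(a,b)_7: α=-2, u≡3; β=0, v≡5 (mod 7); (3|7)=-1, (5|7)=-1; sign (−1)^0·-1^0·-1^-2 = +1.
(a,b)_11: α=2, u≡2; β=2, v≡4 (mod 11); (2|11)=-1, (4|11)=+1; sign (−1)^0·-1^2·+1^2 = +1.
(a,b)_41: α=1, u≡2; β=0, v≡10 (mod 41); (2|41)=+1, (10|41)=+1; sign (−1)^0·+1^0·+1^1 = +1.
(a,b)_43: α=4, u≡22; β=1, v≡12 (mod 43); (22|43)=-1, (12|43)=-1; sign (−1)^0·-1^1·-1^4 = -1.
(a,b)_17: α=3, u≡2; β=0, v≡16 (mod 17); (2|17)=+1, (16|17)=+1; sign (−1)^0·+1^0·+1^3 = +1.
(a,b)_37: α=-2, u≡24; β=-2, v≡32 (mod 37); (24|37)=-1, (32|37)=-1; sign (−1)^0·-1^-2·-1^-2 = +1.
(a,b)_5: α=4, u≡1; β=4, v≡2 (mod 5); (1|5)=+1, (2|5)=-1; sign (−1)^0·+1^4·-1^4 = +1.
(-40426, -43 / ℚ) ramifies at {2, 29, 43, ∞}: a division algebra.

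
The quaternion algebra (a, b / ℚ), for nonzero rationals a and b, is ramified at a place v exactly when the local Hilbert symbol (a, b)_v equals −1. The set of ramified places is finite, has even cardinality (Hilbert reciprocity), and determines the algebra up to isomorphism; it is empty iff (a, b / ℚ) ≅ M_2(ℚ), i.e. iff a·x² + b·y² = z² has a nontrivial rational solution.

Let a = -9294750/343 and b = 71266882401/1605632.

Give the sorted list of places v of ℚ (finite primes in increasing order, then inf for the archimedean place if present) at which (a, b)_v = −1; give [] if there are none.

(a, b) ≡ (-3570, 1122) mod (ℚ^×)²; places V = {2, 3, 5, 7, 11, 13, 17, ∞}.
(a,b)_7: α=-3, u≡4; β=-2, v≡1 (mod 7); (4|7)=+1, (1|7)=+1; sign (−1)^0·+1^-2·+1^-3 = +1.
(a,b)_2: α=1, β=-15; u≡7, v≡1 (mod 8); ε(u)ε(v)=1·0, αω(v)=1·0, βω(u)=-15·0; sum ≡ 0  ⇒  +1.
(a,b)_∞: sgn(-3570)=−, sgn(1122)=+, so +1.
(a,b)_13: α=0, u≡11; β=2, v≡3 (mod 13); (11|13)=-1, (3|13)=+1; sign (−1)^0·-1^2·+1^0 = +1.
(a,b)_5: α=3, u≡4; β=0, v≡3 (mod 5); (4|5)=+1, (3|5)=-1; sign (−1)^0·+1^0·-1^3 = -1.
(a,b)_11: α=0, u≡4; β=1, v≡4 (mod 11); (4|11)=+1, (4|11)=+1; sign (−1)^0·+1^1·+1^0 = +1.
(a,b)_3: α=7, u≡1; β=3, v≡2 (mod 3); (1|3)=+1, (2|3)=-1; sign (−1)^1·+1^3·-1^7 = +1.
(a,b)_17: α=1, u≡7; β=5, v≡8 (mod 17); (7|17)=-1, (8|17)=+1; sign (−1)^0·-1^5·+1^1 = -1.
|Ram(-3570, 1122)| = 2, even; anisotropic at {5, 17}.

[5, 17]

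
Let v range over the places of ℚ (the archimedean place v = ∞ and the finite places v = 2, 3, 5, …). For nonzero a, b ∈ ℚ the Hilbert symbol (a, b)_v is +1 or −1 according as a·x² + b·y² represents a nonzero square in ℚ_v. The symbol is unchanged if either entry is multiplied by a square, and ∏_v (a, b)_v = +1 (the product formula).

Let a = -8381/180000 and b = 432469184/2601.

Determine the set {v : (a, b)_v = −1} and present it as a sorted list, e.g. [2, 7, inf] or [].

Mod squares: a ≡ -58, b ≡ 3059. Check v ∈ {∞, 2, 3, 5, 7, 17, 19, 23, 29, 47}.
v=2: v_2(a)=-5, v_2(b)=6; units ≡ 3, 3 (mod 8); ε·ε+αω+βω = 1·1+-5·1+6·1 ≡ 0  ⇒  (a,b)_2 = +1.
v=5: a=5^-4·(≡3), b=5^0·(≡4) mod 5; (3|5)=-1, (4|5)=+1; (−1)^{-4·0·2}·(-1)^0·(+1)^-4 = +1.
v=19: a=19^0·(≡13), b=19^1·(≡4) mod 19; (13|19)=-1, (4|19)=+1; (−1)^{0·1·9}·(-1)^1·(+1)^0 = -1.
v=3: a=3^-2·(≡2), b=3^-2·(≡2) mod 3; (2|3)=-1, (2|3)=-1; (−1)^{-2·-2·1}·(-1)^-2·(-1)^-2 = +1.
v=∞: -58 < 0 and 3059 > 0  ⇒  (a,b)_∞ = +1.
v=47: a=47^0·(≡25), b=47^2·(≡16) mod 47; (25|47)=+1, (16|47)=+1; (−1)^{0·2·23}·(+1)^2·(+1)^0 = +1.
v=17: a=17^2·(≡14), b=17^-2·(≡9) mod 17; (14|17)=-1, (9|17)=+1; (−1)^{2·-2·8}·(-1)^-2·(+1)^2 = +1.
v=29: a=29^1·(≡19), b=29^0·(≡21) mod 29; (19|29)=-1, (21|29)=-1; (−1)^{1·0·14}·(-1)^0·(-1)^1 = -1.
v=23: a=23^0·(≡7), b=23^1·(≡1) mod 23; (7|23)=-1, (1|23)=+1; (−1)^{0·1·11}·(-1)^1·(+1)^0 = -1.
v=7: a=7^0·(≡6), b=7^1·(≡3) mod 7; (6|7)=-1, (3|7)=-1; (−1)^{0·1·3}·(-1)^1·(-1)^0 = -1.
|Ram(-58, 3059)| = 4, even; anisotropic at {7, 19, 23, 29}.

[7, 19, 23, 29]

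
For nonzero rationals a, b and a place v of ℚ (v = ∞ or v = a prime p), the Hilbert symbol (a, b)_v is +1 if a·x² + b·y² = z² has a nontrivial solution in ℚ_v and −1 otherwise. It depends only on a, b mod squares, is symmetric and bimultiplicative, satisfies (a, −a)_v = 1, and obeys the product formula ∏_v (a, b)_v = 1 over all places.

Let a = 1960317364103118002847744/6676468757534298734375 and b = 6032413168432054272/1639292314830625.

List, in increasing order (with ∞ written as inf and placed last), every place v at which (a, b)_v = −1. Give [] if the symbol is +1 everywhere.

Mod squares: a ≡ 7854, b ≡ 2. Check v ∈ {∞, 2, 3, 5, 7, 11, 13, 17, 37, 47, 53}.
v=47: a=47^0·(≡33), b=47^2·(≡24) mod 47; (33|47)=-1, (24|47)=+1; (−1)^{0·2·23}·(-1)^2·(+1)^0 = +1.
v=13: a=13^-4·(≡5), b=13^-4·(≡6) mod 13; (5|13)=-1, (6|13)=-1; (−1)^{-4·-4·6}·(-1)^-4·(-1)^-4 = +1.
v=2: v_2(a)=25, v_2(b)=19; units ≡ 7, 1 (mod 8); ε·ε+αω+βω = 1·0+25·0+19·0 ≡ 0  ⇒  (a,b)_2 = +1.
v=3: a=3^17·(≡2), b=3^16·(≡2) mod 3; (2|3)=-1, (2|3)=-1; (−1)^{17·16·1}·(-1)^16·(-1)^17 = -1.
v=7: a=7^-3·(≡4), b=7^-2·(≡2) mod 7; (4|7)=+1, (2|7)=+1; (−1)^{-3·-2·3}·(+1)^-2·(+1)^-3 = +1.
v=37: a=37^-6·(≡9), b=37^-4·(≡35) mod 37; (9|37)=+1, (35|37)=-1; (−1)^{-6·-4·18}·(+1)^-4·(-1)^-6 = +1.
v=11: a=11^5·(≡8), b=11^2·(≡2) mod 11; (8|11)=-1, (2|11)=-1; (−1)^{5·2·5}·(-1)^2·(-1)^5 = -1.
v=∞: 7854 > 0 and 2 > 0  ⇒  (a,b)_∞ = +1.
v=17: a=17^-1·(≡14), b=17^0·(≡9) mod 17; (14|17)=-1, (9|17)=+1; (−1)^{-1·0·8}·(-1)^0·(+1)^-1 = +1.
v=5: a=5^-6·(≡1), b=5^-4·(≡3) mod 5; (1|5)=+1, (3|5)=-1; (−1)^{-6·-4·2}·(+1)^-4·(-1)^-6 = +1.
v=53: a=53^2·(≡29), b=53^0·(≡34) mod 53; (29|53)=+1, (34|53)=-1; (−1)^{2·0·26}·(+1)^0·(-1)^2 = +1.
Ram(7854, 2) = {3, 11}; no ℚ_3-point on the conic.

[3, 11]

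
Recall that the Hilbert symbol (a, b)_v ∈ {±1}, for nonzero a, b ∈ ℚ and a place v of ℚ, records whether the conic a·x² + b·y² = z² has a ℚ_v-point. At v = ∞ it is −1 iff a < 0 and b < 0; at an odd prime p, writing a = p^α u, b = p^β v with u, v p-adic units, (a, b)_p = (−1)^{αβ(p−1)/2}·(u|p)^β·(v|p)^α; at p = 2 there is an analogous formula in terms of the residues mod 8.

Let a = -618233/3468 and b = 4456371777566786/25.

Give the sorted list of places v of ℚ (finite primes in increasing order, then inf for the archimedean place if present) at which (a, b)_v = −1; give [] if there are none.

(a, b) ≡ (-37851, 96866) mod (ℚ^×)²; places V = {2, 3, 5, 7, 11, 17, 31, 37, ∞}.
(a,b)_31: α=1, u≡18; β=2, v≡23 (mod 31); (18|31)=+1, (23|31)=-1; sign (−1)^0·+1^2·-1^1 = -1.
(a,b)_37: α=1, u≡17; β=3, v≡34 (mod 37); (17|37)=-1, (34|37)=+1; sign (−1)^0·-1^3·+1^1 = -1.
(a,b)_11: α=1, u≡6; β=3, v≡10 (mod 11); (6|11)=-1, (10|11)=-1; sign (−1)^1·-1^3·-1^1 = -1.
(a,b)_5: α=0, u≡4; β=-2, v≡1 (mod 5); (4|5)=+1, (1|5)=+1; sign (−1)^0·+1^-2·+1^0 = +1.
(a,b)_3: α=-1, u≡1; β=0, v≡2 (mod 3); (1|3)=+1, (2|3)=-1; sign (−1)^0·+1^0·-1^-1 = -1.
(a,b)_17: α=-2, u≡9; β=3, v≡14 (mod 17); (9|17)=+1, (14|17)=-1; sign (−1)^0·+1^3·-1^-2 = +1.
(a,b)_∞: sgn(-37851)=−, sgn(96866)=+, so +1.
(a,b)_7: α=2, u≡6; β=1, v≡6 (mod 7); (6|7)=-1, (6|7)=-1; sign (−1)^0·-1^1·-1^2 = -1.
(a,b)_2: α=-2, β=1; u≡5, v≡1 (mod 8); ε(u)ε(v)=0·0, αω(v)=-2·0, βω(u)=1·1; sum ≡ 1  ⇒  -1.
(-37851, 96866 / ℚ) ramifies at {2, 3, 7, 11, 31, 37}: a division algebra.

[2, 3, 7, 11, 31, 37]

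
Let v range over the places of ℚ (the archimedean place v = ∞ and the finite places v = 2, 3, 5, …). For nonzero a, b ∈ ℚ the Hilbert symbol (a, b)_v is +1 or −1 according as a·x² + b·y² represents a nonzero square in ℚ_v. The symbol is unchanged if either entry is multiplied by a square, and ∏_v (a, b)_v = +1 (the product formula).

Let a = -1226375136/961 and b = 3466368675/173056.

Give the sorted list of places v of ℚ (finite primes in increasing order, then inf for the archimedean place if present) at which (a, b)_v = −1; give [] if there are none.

[2, 47]

Mod squares: a ≡ -94, b ≡ 14147. Check v ∈ {∞, 2, 3, 5, 7, 11, 13, 31, 43, 47}.
v=11: a=11^0·(≡9), b=11^2·(≡3) mod 11; (9|11)=+1, (3|11)=+1; (−1)^{0·2·5}·(+1)^2·(+1)^0 = +1.
v=3: a=3^2·(≡2), b=3^4·(≡2) mod 3; (2|3)=-1, (2|3)=-1; (−1)^{2·4·1}·(-1)^4·(-1)^2 = +1.
v=∞: -94 < 0 and 14147 > 0  ⇒  (a,b)_∞ = +1.
v=13: a=13^0·(≡12), b=13^-2·(≡12) mod 13; (12|13)=+1, (12|13)=+1; (−1)^{0·-2·6}·(+1)^-2·(+1)^0 = +1.
v=47: a=47^1·(≡11), b=47^1·(≡39) mod 47; (11|47)=-1, (39|47)=-1; (−1)^{1·1·23}·(-1)^1·(-1)^1 = -1.
v=7: a=7^2·(≡1), b=7^1·(≡3) mod 7; (1|7)=+1, (3|7)=-1; (−1)^{2·1·3}·(+1)^1·(-1)^2 = +1.
v=43: a=43^2·(≡38), b=43^1·(≡20) mod 43; (38|43)=+1, (20|43)=-1; (−1)^{2·1·21}·(+1)^1·(-1)^2 = +1.
v=5: a=5^0·(≡4), b=5^2·(≡2) mod 5; (4|5)=+1, (2|5)=-1; (−1)^{0·2·2}·(+1)^2·(-1)^0 = +1.
v=2: v_2(a)=5, v_2(b)=-10; units ≡ 1, 3 (mod 8); ε·ε+αω+βω = 0·1+5·1+-10·0 ≡ 1  ⇒  (a,b)_2 = -1.
v=31: a=31^-2·(≡23), b=31^0·(≡3) mod 31; (23|31)=-1, (3|31)=-1; (−1)^{-2·0·15}·(-1)^0·(-1)^-2 = +1.
|Ram(-94, 14147)| = 2, even; anisotropic at {2, 47}.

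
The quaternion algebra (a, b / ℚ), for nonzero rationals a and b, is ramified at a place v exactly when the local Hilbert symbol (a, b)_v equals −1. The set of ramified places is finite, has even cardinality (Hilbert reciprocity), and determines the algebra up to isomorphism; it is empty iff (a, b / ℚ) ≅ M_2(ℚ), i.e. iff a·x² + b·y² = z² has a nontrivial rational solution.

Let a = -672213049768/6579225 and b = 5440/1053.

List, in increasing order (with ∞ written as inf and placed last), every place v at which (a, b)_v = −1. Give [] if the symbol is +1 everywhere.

Mod squares: a ≡ -442, b ≡ 1105. Check v ∈ {∞, 2, 3, 5, 13, 17, 19, 31, 37}.
v=17: a=17^3·(≡2), b=17^1·(≡3) mod 17; (2|17)=+1, (3|17)=-1; (−1)^{3·1·8}·(+1)^1·(-1)^3 = -1.
v=5: a=5^-2·(≡3), b=5^1·(≡1) mod 5; (3|5)=-1, (1|5)=+1; (−1)^{-2·1·2}·(-1)^1·(+1)^-2 = -1.
v=2: v_2(a)=3, v_2(b)=6; units ≡ 3, 1 (mod 8); ε·ε+αω+βω = 1·0+3·0+6·1 ≡ 0  ⇒  (a,b)_2 = +1.
v=∞: -442 < 0 and 1105 > 0  ⇒  (a,b)_∞ = +1.
v=19: a=19^-2·(≡8), b=19^0·(≡15) mod 19; (8|19)=-1, (15|19)=-1; (−1)^{-2·0·9}·(-1)^0·(-1)^-2 = +1.
v=37: a=37^2·(≡23), b=37^0·(≡24) mod 37; (23|37)=-1, (24|37)=-1; (−1)^{2·0·18}·(-1)^0·(-1)^2 = +1.
v=3: a=3^-6·(≡2), b=3^-4·(≡1) mod 3; (2|3)=-1, (1|3)=+1; (−1)^{-6·-4·1}·(-1)^-4·(+1)^-6 = +1.
v=31: a=31^2·(≡6), b=31^0·(≡16) mod 31; (6|31)=-1, (16|31)=+1; (−1)^{2·0·15}·(-1)^0·(+1)^2 = +1.
v=13: a=13^1·(≡11), b=13^-1·(≡2) mod 13; (11|13)=-1, (2|13)=-1; (−1)^{1·-1·6}·(-1)^-1·(-1)^1 = +1.
(-442, 1105 / ℚ) ramifies at {5, 17}: a division algebra.

[5, 17]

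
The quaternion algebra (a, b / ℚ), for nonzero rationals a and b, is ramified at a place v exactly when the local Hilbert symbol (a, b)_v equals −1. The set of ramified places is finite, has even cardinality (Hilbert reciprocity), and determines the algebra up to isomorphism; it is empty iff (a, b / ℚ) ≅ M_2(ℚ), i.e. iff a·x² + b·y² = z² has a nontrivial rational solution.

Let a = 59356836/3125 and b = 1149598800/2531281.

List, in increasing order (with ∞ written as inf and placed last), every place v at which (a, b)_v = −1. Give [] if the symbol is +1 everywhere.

Mod squares: a ≡ 168245, b ≡ 133. Check v ∈ {∞, 2, 3, 5, 7, 11, 19, 23, 37, 43}.
v=43: a=43^0·(≡26), b=43^-2·(≡38) mod 43; (26|43)=-1, (38|43)=+1; (−1)^{0·-2·21}·(-1)^-2·(+1)^0 = +1.
v=7: a=7^3·(≡4), b=7^5·(≡6) mod 7; (4|7)=+1, (6|7)=-1; (−1)^{3·5·3}·(+1)^5·(-1)^3 = +1.
v=11: a=11^1·(≡4), b=11^0·(≡4) mod 11; (4|11)=+1, (4|11)=+1; (−1)^{1·0·5}·(+1)^0·(+1)^1 = +1.
v=5: a=5^-5·(≡1), b=5^2·(≡2) mod 5; (1|5)=+1, (2|5)=-1; (−1)^{-5·2·2}·(+1)^2·(-1)^-5 = -1.
v=2: v_2(a)=2, v_2(b)=4; units ≡ 5, 5 (mod 8); ε·ε+αω+βω = 0·0+2·1+4·1 ≡ 0  ⇒  (a,b)_2 = +1.
v=37: a=37^0·(≡17), b=37^-2·(≡6) mod 37; (17|37)=-1, (6|37)=-1; (−1)^{0·-2·18}·(-1)^-2·(-1)^0 = +1.
v=23: a=23^1·(≡2), b=23^0·(≡18) mod 23; (2|23)=+1, (18|23)=+1; (−1)^{1·0·11}·(+1)^0·(+1)^1 = +1.
v=3: a=3^2·(≡2), b=3^2·(≡1) mod 3; (2|3)=-1, (1|3)=+1; (−1)^{2·2·1}·(-1)^2·(+1)^2 = +1.
v=19: a=19^1·(≡5), b=19^1·(≡7) mod 19; (5|19)=+1, (7|19)=+1; (−1)^{1·1·9}·(+1)^1·(+1)^1 = -1.
v=∞: 168245 > 0 and 133 > 0  ⇒  (a,b)_∞ = +1.
Ram(168245, 133) = {5, 19}; no ℚ_5-point on the conic.

[5, 19]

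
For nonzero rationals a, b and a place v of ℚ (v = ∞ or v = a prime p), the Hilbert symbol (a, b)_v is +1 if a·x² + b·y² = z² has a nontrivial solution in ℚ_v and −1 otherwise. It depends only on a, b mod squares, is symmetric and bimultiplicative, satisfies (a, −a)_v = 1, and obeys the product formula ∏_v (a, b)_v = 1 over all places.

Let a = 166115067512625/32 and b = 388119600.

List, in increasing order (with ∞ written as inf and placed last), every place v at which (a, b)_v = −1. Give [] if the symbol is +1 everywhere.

[2, 3]

(a, b) ≡ (210, 11) mod (ℚ^×)²; places V = {2, 3, 5, 7, 11, ∞}.
(a,b)_11: α=6, u≡5; β=3, v≡1 (mod 11); (5|11)=+1, (1|11)=+1; sign (−1)^0·+1^3·+1^6 = +1.
(a,b)_2: α=-5, β=4; u≡1, v≡3 (mod 8); ε(u)ε(v)=0·1, αω(v)=-5·1, βω(u)=4·0; sum ≡ 1  ⇒  -1.
(a,b)_∞: sgn(210)=+, sgn(11)=+, so +1.
(a,b)_5: α=3, u≡3; β=2, v≡4 (mod 5); (3|5)=-1, (4|5)=+1; sign (−1)^0·-1^2·+1^3 = +1.
(a,b)_3: α=7, u≡1; β=6, v≡2 (mod 3); (1|3)=+1, (2|3)=-1; sign (−1)^0·+1^6·-1^7 = -1.
(a,b)_7: α=3, u≡1; β=0, v≡1 (mod 7); (1|7)=+1, (1|7)=+1; sign (−1)^0·+1^0·+1^3 = +1.
|Ram(210, 11)| = 2, even; anisotropic at {2, 3}.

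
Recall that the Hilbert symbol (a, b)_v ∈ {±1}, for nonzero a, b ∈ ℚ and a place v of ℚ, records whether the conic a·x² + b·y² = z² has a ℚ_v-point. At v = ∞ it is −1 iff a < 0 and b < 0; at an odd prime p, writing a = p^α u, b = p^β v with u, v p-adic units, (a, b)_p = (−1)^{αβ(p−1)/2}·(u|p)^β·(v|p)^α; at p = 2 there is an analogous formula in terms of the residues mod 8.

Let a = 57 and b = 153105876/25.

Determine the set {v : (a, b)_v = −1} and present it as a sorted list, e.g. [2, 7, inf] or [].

[11, 17]

(a, b) ≡ (57, 1309) mod (ℚ^×)²; places V = {2, 3, 5, 7, 11, 17, 19, ∞}.
(a,b)_3: α=1, u≡1; β=4, v≡1 (mod 3); (1|3)=+1, (1|3)=+1; sign (−1)^0·+1^4·+1^1 = +1.
(a,b)_17: α=0, u≡6; β=1, v≡13 (mod 17); (6|17)=-1, (13|17)=+1; sign (−1)^0·-1^1·+1^0 = -1.
(a,b)_5: α=0, u≡2; β=-2, v≡1 (mod 5); (2|5)=-1, (1|5)=+1; sign (−1)^0·-1^-2·+1^0 = +1.
(a,b)_7: α=0, u≡1; β=1, v≡3 (mod 7); (1|7)=+1, (3|7)=-1; sign (−1)^0·+1^1·-1^0 = +1.
(a,b)_11: α=0, u≡2; β=1, v≡3 (mod 11); (2|11)=-1, (3|11)=+1; sign (−1)^0·-1^1·+1^0 = -1.
(a,b)_2: α=0, β=2; u≡1, v≡5 (mod 8); ε(u)ε(v)=0·0, αω(v)=0·1, βω(u)=2·0; sum ≡ 0  ⇒  +1.
(a,b)_19: α=1, u≡3; β=2, v≡6 (mod 19); (3|19)=-1, (6|19)=+1; sign (−1)^0·-1^2·+1^1 = +1.
(a,b)_∞: sgn(57)=+, sgn(1309)=+, so +1.
(57, 1309 / ℚ) ramifies at {11, 17}: a division algebra.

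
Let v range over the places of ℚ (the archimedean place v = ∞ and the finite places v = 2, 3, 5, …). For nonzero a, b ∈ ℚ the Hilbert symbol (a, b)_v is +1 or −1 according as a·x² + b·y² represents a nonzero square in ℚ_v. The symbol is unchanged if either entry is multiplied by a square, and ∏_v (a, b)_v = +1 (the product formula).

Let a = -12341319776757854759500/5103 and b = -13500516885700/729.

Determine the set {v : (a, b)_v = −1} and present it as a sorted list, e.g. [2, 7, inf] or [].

[2, 5, 13, 17, 31, inf]

Mod squares: a ≡ -146965, b ≡ -7657. Check v ∈ {∞, 2, 3, 5, 7, 13, 17, 19, 31}.
v=7: a=7^-1·(≡6), b=7^0·(≡2) mod 7; (6|7)=-1, (2|7)=+1; (−1)^{-1·0·3}·(-1)^0·(+1)^-1 = +1.
v=17: a=17^3·(≡16), b=17^2·(≡11) mod 17; (16|17)=+1, (11|17)=-1; (−1)^{3·2·8}·(+1)^2·(-1)^3 = -1.
v=3: a=3^-6·(≡2), b=3^-6·(≡2) mod 3; (2|3)=-1, (2|3)=-1; (−1)^{-6·-6·1}·(-1)^-6·(-1)^-6 = +1.
v=5: a=5^3·(≡3), b=5^2·(≡3) mod 5; (3|5)=-1, (3|5)=-1; (−1)^{3·2·2}·(-1)^2·(-1)^3 = -1.
v=13: a=13^3·(≡11), b=13^3·(≡12) mod 13; (11|13)=-1, (12|13)=+1; (−1)^{3·3·6}·(-1)^3·(+1)^3 = -1.
v=∞: -146965 < 0 and -7657 < 0  ⇒  (a,b)_∞ = -1.
v=31: a=31^4·(≡24), b=31^1·(≡16) mod 31; (24|31)=-1, (16|31)=+1; (−1)^{4·1·15}·(-1)^1·(+1)^4 = -1.
v=2: v_2(a)=2, v_2(b)=2; units ≡ 3, 7 (mod 8); ε·ε+αω+βω = 1·1+2·0+2·1 ≡ 1  ⇒  (a,b)_2 = -1.
v=19: a=19^5·(≡9), b=19^3·(≡12) mod 19; (9|19)=+1, (12|19)=-1; (−1)^{5·3·9}·(+1)^3·(-1)^5 = +1.
(-146965, -7657 / ℚ) ramifies at {2, 5, 13, 17, 31, ∞}: a division algebra.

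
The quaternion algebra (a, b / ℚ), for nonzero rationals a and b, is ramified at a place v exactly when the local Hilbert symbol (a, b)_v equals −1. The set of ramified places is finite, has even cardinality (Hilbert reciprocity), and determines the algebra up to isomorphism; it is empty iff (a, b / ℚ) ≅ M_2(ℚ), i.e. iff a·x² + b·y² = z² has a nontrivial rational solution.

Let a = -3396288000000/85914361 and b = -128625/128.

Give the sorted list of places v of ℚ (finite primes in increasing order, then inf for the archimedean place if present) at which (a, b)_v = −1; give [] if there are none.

(a, b) ≡ (-3, -210) mod (ℚ^×)²; places V = {2, 3, 5, 7, 13, 19, 23, 31, ∞}.
(a,b)_23: α=-2, u≡7; β=0, v≡17 (mod 23); (7|23)=-1, (17|23)=-1; sign (−1)^0·-1^0·-1^-2 = +1.
(a,b)_13: α=-2, u≡10; β=0, v≡8 (mod 13); (10|13)=+1, (8|13)=-1; sign (−1)^0·+1^0·-1^-2 = +1.
(a,b)_19: α=2, u≡9; β=0, v≡18 (mod 19); (9|19)=+1, (18|19)=-1; sign (−1)^0·+1^0·-1^2 = +1.
(a,b)_3: α=1, u≡2; β=1, v≡2 (mod 3); (2|3)=-1, (2|3)=-1; sign (−1)^1·-1^1·-1^1 = -1.
(a,b)_∞: sgn(-3)=−, sgn(-210)=−, so -1.
(a,b)_2: α=12, β=-7; u≡5, v≡7 (mod 8); ε(u)ε(v)=0·1, αω(v)=12·0, βω(u)=-7·1; sum ≡ 1  ⇒  -1.
(a,b)_5: α=6, u≡3; β=3, v≡2 (mod 5); (3|5)=-1, (2|5)=-1; sign (−1)^0·-1^3·-1^6 = -1.
(a,b)_7: α=2, u≡2; β=3, v≡5 (mod 7); (2|7)=+1, (5|7)=-1; sign (−1)^0·+1^3·-1^2 = +1.
(a,b)_31: α=-2, u≡14; β=0, v≡14 (mod 31); (14|31)=+1, (14|31)=+1; sign (−1)^0·+1^0·+1^-2 = +1.
|Ram(-3, -210)| = 4, even; anisotropic at {2, 3, 5, ∞}.

[2, 3, 5, inf]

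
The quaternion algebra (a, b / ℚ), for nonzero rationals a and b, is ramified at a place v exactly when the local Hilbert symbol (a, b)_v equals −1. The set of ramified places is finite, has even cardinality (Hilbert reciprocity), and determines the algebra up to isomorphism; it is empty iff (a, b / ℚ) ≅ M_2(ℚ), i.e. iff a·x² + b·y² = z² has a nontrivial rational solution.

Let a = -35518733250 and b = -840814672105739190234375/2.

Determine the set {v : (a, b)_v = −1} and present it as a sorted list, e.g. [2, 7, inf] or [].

[7, 11, 23, inf]

(a, b) ≡ (-11741730, -25806) mod (ℚ^×)²; places V = {2, 3, 5, 7, 11, 13, 17, 23, ∞}.
(a,b)_7: α=1, u≡6; β=2, v≡3 (mod 7); (6|7)=-1, (3|7)=-1; sign (−1)^0·-1^2·-1^1 = -1.
(a,b)_5: α=3, u≡4; β=8, v≡4 (mod 5); (4|5)=+1, (4|5)=+1; sign (−1)^0·+1^8·+1^3 = +1.
(a,b)_23: α=1, u≡22; β=3, v≡14 (mod 23); (22|23)=-1, (14|23)=-1; sign (−1)^1·-1^3·-1^1 = -1.
(a,b)_11: α=3, u≡8; β=5, v≡8 (mod 11); (8|11)=-1, (8|11)=-1; sign (−1)^1·-1^5·-1^3 = -1.
(a,b)_3: α=1, u≡1; β=3, v≡2 (mod 3); (1|3)=+1, (2|3)=-1; sign (−1)^1·+1^3·-1^1 = +1.
(a,b)_2: α=1, β=-1; u≡7, v≡1 (mod 8); ε(u)ε(v)=1·0, αω(v)=1·0, βω(u)=-1·0; sum ≡ 0  ⇒  +1.
(a,b)_17: α=1, u≡14; β=3, v≡10 (mod 17); (14|17)=-1, (10|17)=-1; sign (−1)^0·-1^3·-1^1 = +1.
(a,b)_13: α=1, u≡10; β=2, v≡4 (mod 13); (10|13)=+1, (4|13)=+1; sign (−1)^0·+1^2·+1^1 = +1.
(a,b)_∞: sgn(-11741730)=−, sgn(-25806)=−, so -1.
Ram(-11741730, -25806) = {7, 11, 23, ∞}; no ℚ_7-point on the conic.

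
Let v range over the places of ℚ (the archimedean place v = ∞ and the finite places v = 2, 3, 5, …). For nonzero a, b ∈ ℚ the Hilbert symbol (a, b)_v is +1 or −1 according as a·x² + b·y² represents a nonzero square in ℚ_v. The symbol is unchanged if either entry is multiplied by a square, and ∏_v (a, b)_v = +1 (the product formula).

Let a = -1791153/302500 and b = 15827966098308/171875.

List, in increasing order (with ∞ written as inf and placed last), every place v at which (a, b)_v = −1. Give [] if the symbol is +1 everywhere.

(a, b) ≡ (-273, 3003) mod (ℚ^×)²; places V = {2, 3, 5, 7, 11, 13, ∞}.
(a,b)_7: α=1, u≡3; β=7, v≡4 (mod 7); (3|7)=-1, (4|7)=+1; sign (−1)^1·-1^7·+1^1 = +1.
(a,b)_2: α=-2, β=2; u≡7, v≡3 (mod 8); ε(u)ε(v)=1·1, αω(v)=-2·1, βω(u)=2·0; sum ≡ 1  ⇒  -1.
(a,b)_5: α=-4, u≡3; β=-6, v≡3 (mod 5); (3|5)=-1, (3|5)=-1; sign (−1)^0·-1^-6·-1^-4 = +1.
(a,b)_∞: sgn(-273)=−, sgn(3003)=+, so +1.
(a,b)_3: α=9, u≡2; β=7, v≡2 (mod 3); (2|3)=-1, (2|3)=-1; sign (−1)^1·-1^7·-1^9 = -1.
(a,b)_11: α=-2, u≡7; β=-1, v≡9 (mod 11); (7|11)=-1, (9|11)=+1; sign (−1)^0·-1^-1·+1^-2 = -1.
(a,b)_13: α=1, u≡2; β=3, v≡10 (mod 13); (2|13)=-1, (10|13)=+1; sign (−1)^0·-1^3·+1^1 = -1.
|Ram(-273, 3003)| = 4, even; anisotropic at {2, 3, 11, 13}.

[2, 3, 11, 13]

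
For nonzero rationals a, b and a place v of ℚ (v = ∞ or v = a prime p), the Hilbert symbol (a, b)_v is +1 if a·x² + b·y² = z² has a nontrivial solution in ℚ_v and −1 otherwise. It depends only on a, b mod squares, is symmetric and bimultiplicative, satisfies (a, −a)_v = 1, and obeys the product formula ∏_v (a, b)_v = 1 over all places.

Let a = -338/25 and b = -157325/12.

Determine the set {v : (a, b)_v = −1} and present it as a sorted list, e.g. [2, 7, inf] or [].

Mod squares: a ≡ -2, b ≡ -18879. Check v ∈ {∞, 2, 3, 5, 7, 13, 29, 31}.
v=2: v_2(a)=1, v_2(b)=-2; units ≡ 7, 1 (mod 8); ε·ε+αω+βω = 1·0+1·0+-2·0 ≡ 0  ⇒  (a,b)_2 = +1.
v=31: a=31^0·(≡15), b=31^1·(≡24) mod 31; (15|31)=-1, (24|31)=-1; (−1)^{0·1·15}·(-1)^1·(-1)^0 = -1.
v=29: a=29^0·(≡12), b=29^1·(≡24) mod 29; (12|29)=-1, (24|29)=+1; (−1)^{0·1·14}·(-1)^1·(+1)^0 = -1.
v=7: a=7^0·(≡3), b=7^1·(≡6) mod 7; (3|7)=-1, (6|7)=-1; (−1)^{0·1·3}·(-1)^1·(-1)^0 = -1.
v=3: a=3^0·(≡1), b=3^-1·(≡1) mod 3; (1|3)=+1, (1|3)=+1; (−1)^{0·-1·1}·(+1)^-1·(+1)^0 = +1.
v=∞: -2 < 0 and -18879 < 0  ⇒  (a,b)_∞ = -1.
v=13: a=13^2·(≡2), b=13^0·(≡12) mod 13; (2|13)=-1, (12|13)=+1; (−1)^{2·0·6}·(-1)^0·(+1)^2 = +1.
v=5: a=5^-2·(≡2), b=5^2·(≡1) mod 5; (2|5)=-1, (1|5)=+1; (−1)^{-2·2·2}·(-1)^2·(+1)^-2 = +1.
|Ram(-2, -18879)| = 4, even; anisotropic at {7, 29, 31, ∞}.

[7, 29, 31, inf]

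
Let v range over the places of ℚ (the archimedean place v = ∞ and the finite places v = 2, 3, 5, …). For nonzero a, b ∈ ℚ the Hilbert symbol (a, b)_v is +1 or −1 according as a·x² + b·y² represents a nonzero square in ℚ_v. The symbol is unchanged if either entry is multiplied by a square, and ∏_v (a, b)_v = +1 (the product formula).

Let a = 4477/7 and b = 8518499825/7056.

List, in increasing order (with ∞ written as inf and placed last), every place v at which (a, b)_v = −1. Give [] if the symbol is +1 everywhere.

[7, 37]

(a, b) ≡ (259, 17) mod (ℚ^×)²; places V = {2, 3, 5, 7, 11, 17, 37, ∞}.
(a,b)_5: α=0, u≡1; β=2, v≡3 (mod 5); (1|5)=+1, (3|5)=-1; sign (−1)^0·+1^2·-1^0 = +1.
(a,b)_3: α=0, u≡1; β=-2, v≡2 (mod 3); (1|3)=+1, (2|3)=-1; sign (−1)^0·+1^-2·-1^0 = +1.
(a,b)_17: α=0, u≡13; β=1, v≡16 (mod 17); (13|17)=+1, (16|17)=+1; sign (−1)^0·+1^1·+1^0 = +1.
(a,b)_7: α=-1, u≡4; β=-2, v≡6 (mod 7); (4|7)=+1, (6|7)=-1; sign (−1)^0·+1^-2·-1^-1 = -1.
(a,b)_2: α=0, β=-4; u≡3, v≡1 (mod 8); ε(u)ε(v)=1·0, αω(v)=0·0, βω(u)=-4·1; sum ≡ 0  ⇒  +1.
(a,b)_∞: sgn(259)=+, sgn(17)=+, so +1.
(a,b)_11: α=2, u≡10; β=4, v≡7 (mod 11); (10|11)=-1, (7|11)=-1; sign (−1)^0·-1^4·-1^2 = +1.
(a,b)_37: α=1, u≡12; β=2, v≡18 (mod 37); (12|37)=+1, (18|37)=-1; sign (−1)^0·+1^2·-1^1 = -1.
|Ram(259, 17)| = 2, even; anisotropic at {7, 37}.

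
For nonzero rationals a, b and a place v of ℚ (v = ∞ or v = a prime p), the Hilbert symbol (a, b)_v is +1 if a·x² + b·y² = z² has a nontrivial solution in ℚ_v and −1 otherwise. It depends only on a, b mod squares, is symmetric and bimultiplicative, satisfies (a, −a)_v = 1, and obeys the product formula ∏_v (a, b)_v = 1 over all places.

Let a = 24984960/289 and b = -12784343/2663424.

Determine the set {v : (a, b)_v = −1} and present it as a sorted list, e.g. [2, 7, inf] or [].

[5, 11]

(a, b) ≡ (2310, -143) mod (ℚ^×)²; places V = {2, 3, 5, 7, 11, 13, 17, 23, ∞}.
(a,b)_17: α=-2, u≡9; β=-2, v≡7 (mod 17); (9|17)=+1, (7|17)=-1; sign (−1)^0·+1^-2·-1^-2 = +1.
(a,b)_5: α=1, u≡3; β=0, v≡3 (mod 5); (3|5)=-1, (3|5)=-1; sign (−1)^0·-1^0·-1^1 = -1.
(a,b)_7: α=1, u≡4; β=0, v≡2 (mod 7); (4|7)=+1, (2|7)=+1; sign (−1)^0·+1^0·+1^1 = +1.
(a,b)_∞: sgn(2310)=+, sgn(-143)=−, so +1.
(a,b)_23: α=0, u≡17; β=2, v≡6 (mod 23); (17|23)=-1, (6|23)=+1; sign (−1)^0·-1^2·+1^0 = +1.
(a,b)_13: α=2, u≡10; β=3, v≡7 (mod 13); (10|13)=+1, (7|13)=-1; sign (−1)^0·+1^3·-1^2 = +1.
(a,b)_3: α=1, u≡2; β=-2, v≡1 (mod 3); (2|3)=-1, (1|3)=+1; sign (−1)^0·-1^-2·+1^1 = +1.
(a,b)_2: α=7, β=-10; u≡3, v≡1 (mod 8); ε(u)ε(v)=1·0, αω(v)=7·0, βω(u)=-10·1; sum ≡ 0  ⇒  +1.
(a,b)_11: α=1, u≡1; β=1, v≡5 (mod 11); (1|11)=+1, (5|11)=+1; sign (−1)^1·+1^1·+1^1 = -1.
Ram(2310, -143) = {5, 11}; no ℚ_5-point on the conic.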